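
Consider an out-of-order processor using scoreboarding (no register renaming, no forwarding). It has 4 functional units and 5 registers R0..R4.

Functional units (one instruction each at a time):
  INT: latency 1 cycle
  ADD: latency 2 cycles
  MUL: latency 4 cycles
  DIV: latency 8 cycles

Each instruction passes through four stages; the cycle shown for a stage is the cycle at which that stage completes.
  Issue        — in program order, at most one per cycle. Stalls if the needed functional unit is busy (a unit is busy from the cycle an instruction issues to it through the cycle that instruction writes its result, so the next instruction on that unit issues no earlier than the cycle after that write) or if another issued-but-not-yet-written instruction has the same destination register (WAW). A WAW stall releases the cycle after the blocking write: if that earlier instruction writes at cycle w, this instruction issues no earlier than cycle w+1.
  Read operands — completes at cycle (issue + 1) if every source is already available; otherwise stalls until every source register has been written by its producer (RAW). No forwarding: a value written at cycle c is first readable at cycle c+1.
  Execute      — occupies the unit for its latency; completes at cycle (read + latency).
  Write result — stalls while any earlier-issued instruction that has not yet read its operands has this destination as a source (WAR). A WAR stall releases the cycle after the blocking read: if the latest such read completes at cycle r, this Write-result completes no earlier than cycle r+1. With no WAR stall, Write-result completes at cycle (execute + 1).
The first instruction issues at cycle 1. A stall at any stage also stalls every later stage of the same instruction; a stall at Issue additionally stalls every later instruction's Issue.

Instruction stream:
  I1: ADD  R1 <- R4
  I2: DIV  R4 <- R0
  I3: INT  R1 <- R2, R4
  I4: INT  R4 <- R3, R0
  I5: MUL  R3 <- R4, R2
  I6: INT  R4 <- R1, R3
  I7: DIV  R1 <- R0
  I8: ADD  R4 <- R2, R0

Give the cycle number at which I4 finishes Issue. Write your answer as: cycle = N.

cycle = 16

[1] issue I1 (ADD)
[2] I1 read-ops | issue I2 (DIV)
[3] I2 read-ops
[4] I1 finished on ADD
[5] I1→R1
[6] issue I3 (INT)
[11] I2 finished on DIV
[12] I2→R4
[13] I3 read-ops
[14] I3 finished on INT
[15] I3→R1
[16] issue I4 (INT)
[17] I4 read-ops | issue I5 (MUL)
[18] I4 finished on INT
[19] I4→R4
[20] I5 read-ops | issue I6 (INT)
[21] issue I7 (DIV)
[22] I7 read-ops
[24] I5 finished on MUL
[25] I5→R3
[26] I6 read-ops
[27] I6 finished on INT
[28] I6→R4
[29] issue I8 (ADD)
[30] I7 finished on DIV | I8 read-ops
[31] I7→R1
[32] I8 finished on ADD
[33] I8→R4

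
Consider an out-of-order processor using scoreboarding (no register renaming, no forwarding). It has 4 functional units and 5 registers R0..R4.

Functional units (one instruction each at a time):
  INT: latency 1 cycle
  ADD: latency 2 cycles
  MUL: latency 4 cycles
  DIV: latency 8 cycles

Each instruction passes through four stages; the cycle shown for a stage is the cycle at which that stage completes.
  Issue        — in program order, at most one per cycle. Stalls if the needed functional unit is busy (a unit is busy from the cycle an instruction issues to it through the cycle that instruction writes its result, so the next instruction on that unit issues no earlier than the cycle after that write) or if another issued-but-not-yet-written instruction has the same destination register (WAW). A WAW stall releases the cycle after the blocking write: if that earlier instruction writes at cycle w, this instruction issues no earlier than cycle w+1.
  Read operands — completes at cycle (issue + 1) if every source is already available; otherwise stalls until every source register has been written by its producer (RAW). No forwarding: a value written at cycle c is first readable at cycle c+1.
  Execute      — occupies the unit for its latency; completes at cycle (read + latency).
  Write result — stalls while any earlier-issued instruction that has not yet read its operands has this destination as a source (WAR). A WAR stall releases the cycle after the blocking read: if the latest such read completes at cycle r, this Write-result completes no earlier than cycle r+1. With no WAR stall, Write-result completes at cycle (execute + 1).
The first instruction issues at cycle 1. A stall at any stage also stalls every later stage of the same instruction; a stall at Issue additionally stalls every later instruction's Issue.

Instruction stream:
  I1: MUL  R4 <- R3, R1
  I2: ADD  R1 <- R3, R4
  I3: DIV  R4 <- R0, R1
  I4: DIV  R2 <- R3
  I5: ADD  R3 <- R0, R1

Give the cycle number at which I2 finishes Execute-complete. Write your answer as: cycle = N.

cycle = 10

t=1  I1 dispatched to MUL
t=2  I1 operands ready · I2 dispatched to ADD
t=6  I1 complete
t=7  R4←I1
t=8  I2 operands ready · I3 dispatched to DIV
t=10  I2 complete
t=11  R1←I2
t=12  I3 operands ready
t=20  I3 complete
t=21  R4←I3
t=22  I4 dispatched to DIV
t=23  I4 operands ready · I5 dispatched to ADD
t=24  I5 operands ready
t=26  I5 complete
t=27  R3←I5
t=31  I4 complete
t=32  R2←I4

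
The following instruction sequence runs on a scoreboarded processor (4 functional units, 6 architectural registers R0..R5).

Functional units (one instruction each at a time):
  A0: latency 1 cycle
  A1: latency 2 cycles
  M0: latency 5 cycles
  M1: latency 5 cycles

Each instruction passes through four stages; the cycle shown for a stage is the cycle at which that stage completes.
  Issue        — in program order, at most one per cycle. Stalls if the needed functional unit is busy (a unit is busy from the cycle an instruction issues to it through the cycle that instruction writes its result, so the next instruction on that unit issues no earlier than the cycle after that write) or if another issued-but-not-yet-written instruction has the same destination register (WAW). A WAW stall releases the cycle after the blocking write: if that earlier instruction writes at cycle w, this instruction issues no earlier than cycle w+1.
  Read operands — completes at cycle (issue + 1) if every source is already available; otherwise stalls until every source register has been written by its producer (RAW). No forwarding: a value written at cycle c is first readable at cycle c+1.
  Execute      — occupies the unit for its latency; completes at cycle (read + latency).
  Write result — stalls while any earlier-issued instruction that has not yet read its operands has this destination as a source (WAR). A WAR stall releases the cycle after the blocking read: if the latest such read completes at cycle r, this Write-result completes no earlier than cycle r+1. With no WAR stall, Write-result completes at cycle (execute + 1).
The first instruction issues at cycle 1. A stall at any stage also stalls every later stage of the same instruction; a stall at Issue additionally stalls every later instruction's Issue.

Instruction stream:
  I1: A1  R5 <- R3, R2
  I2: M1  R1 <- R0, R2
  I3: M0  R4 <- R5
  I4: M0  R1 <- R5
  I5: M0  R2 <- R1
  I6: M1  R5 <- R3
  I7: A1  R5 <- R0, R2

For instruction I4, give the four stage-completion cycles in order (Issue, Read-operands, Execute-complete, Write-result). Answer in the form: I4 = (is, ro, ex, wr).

I4 = (13, 14, 19, 20)

c1: issue I1 (A1)
c2: I1 read-ops, issue I2 (M1)
c3: I2 read-ops, issue I3 (M0)
c4: I1 finished on A1
c5: I1→R5
c6: I3 read-ops
c8: I2 finished on M1
c9: I2→R1
c11: I3 finished on M0
c12: I3→R4
c13: issue I4 (M0)
c14: I4 read-ops
c19: I4 finished on M0
c20: I4→R1
c21: issue I5 (M0)
c22: I5 read-ops, issue I6 (M1)
c23: I6 read-ops
c27: I5 finished on M0
c28: I5→R2, I6 finished on M1
c29: I6→R5
c30: issue I7 (A1)
c31: I7 read-ops
c33: I7 finished on A1
c34: I7→R5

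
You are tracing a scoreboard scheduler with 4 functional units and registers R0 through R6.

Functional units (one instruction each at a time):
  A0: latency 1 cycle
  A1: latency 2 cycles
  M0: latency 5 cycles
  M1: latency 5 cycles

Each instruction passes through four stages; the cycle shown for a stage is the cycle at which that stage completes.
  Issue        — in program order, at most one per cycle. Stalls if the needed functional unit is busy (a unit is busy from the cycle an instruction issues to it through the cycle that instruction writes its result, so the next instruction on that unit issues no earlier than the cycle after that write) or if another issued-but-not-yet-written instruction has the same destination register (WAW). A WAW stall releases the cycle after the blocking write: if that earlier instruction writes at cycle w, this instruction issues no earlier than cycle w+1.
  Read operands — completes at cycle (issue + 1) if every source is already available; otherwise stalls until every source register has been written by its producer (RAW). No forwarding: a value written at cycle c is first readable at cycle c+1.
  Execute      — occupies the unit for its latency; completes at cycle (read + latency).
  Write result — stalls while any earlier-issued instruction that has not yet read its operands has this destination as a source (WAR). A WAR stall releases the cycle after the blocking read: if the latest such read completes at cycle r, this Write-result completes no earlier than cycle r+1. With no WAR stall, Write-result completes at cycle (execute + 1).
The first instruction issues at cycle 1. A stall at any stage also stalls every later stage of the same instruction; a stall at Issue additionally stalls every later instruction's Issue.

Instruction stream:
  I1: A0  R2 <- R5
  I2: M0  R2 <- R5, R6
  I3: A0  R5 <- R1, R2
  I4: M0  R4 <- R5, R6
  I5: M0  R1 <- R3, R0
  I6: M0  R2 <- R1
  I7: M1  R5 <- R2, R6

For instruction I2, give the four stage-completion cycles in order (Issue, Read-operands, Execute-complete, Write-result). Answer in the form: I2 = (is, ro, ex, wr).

I2 = (5, 6, 11, 12)

t=1  I1 issues→A0
t=2  I1 reads
t=3  I1 exec-done
t=4  I1 writes R2
t=5  I2 issues→M0
t=6  I2 reads, I3 issues→A0
t=11  I2 exec-done
t=12  I2 writes R2
t=13  I3 reads, I4 issues→M0
t=14  I3 exec-done
t=15  I3 writes R5
t=16  I4 reads
t=21  I4 exec-done
t=22  I4 writes R4
t=23  I5 issues→M0
t=24  I5 reads
t=29  I5 exec-done
t=30  I5 writes R1
t=31  I6 issues→M0
t=32  I6 reads, I7 issues→M1
t=37  I6 exec-done
t=38  I6 writes R2
t=39  I7 reads
t=44  I7 exec-done
t=45  I7 writes R5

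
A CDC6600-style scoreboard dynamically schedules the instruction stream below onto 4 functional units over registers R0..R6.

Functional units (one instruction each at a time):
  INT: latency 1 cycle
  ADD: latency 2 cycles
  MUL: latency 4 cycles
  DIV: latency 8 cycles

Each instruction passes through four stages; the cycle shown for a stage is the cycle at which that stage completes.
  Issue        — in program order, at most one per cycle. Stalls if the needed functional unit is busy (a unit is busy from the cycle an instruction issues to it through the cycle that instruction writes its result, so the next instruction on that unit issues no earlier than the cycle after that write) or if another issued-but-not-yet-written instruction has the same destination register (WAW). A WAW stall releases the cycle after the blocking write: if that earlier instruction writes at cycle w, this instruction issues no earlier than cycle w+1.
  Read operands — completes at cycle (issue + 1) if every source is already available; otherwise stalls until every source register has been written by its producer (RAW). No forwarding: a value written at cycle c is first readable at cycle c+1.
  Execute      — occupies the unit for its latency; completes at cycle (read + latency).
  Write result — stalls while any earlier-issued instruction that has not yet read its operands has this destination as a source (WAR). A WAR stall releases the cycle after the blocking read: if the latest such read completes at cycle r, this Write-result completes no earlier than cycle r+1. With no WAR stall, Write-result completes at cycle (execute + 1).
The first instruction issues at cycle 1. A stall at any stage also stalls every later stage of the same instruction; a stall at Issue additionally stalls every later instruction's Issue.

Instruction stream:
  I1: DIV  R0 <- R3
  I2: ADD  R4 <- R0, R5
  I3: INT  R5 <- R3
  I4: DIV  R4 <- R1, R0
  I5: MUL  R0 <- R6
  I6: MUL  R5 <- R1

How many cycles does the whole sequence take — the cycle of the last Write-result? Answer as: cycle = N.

I1: IS=1 RO=2 EX=10 WR=11
I2: IS=2 RO=12 EX=14 WR=15  [RAW R0: wait I1 write@11]
I3: IS=3 RO=4 EX=5 WR=13  [WAR R5: wait I2 read@12]
I4: IS=16 RO=17 EX=25 WR=26  [WAW R4: wait I2 write@15]
I5: IS=17 RO=18 EX=22 WR=23
I6: IS=24 RO=25 EX=29 WR=30  [struct: MUL busy until I5 writes@23]

cycle = 30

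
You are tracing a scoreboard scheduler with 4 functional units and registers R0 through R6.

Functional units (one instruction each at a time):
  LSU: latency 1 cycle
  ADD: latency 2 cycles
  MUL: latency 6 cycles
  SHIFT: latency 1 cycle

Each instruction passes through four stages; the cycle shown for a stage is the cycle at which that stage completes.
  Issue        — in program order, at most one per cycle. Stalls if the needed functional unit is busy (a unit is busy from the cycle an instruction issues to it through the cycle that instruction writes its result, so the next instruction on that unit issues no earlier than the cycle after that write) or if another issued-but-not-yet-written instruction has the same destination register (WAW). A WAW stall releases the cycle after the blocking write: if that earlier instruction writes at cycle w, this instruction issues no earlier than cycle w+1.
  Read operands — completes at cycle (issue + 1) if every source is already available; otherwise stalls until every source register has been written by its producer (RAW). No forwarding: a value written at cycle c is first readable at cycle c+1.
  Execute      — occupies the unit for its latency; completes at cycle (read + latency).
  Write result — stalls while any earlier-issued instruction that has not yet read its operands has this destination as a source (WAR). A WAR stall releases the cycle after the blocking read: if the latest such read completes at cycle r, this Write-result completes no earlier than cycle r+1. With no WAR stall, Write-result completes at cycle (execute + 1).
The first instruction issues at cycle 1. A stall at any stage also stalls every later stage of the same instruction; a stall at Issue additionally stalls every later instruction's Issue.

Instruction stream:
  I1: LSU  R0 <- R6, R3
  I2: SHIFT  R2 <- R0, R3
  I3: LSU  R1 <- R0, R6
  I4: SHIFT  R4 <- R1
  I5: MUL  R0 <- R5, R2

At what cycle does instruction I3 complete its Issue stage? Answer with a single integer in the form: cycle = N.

cycle = 5

c1: I1→LSU
c2: I1 RO, I2→SHIFT
c3: I1 EX
c4: I1 WR R0
c5: I2 RO, I3→LSU
c6: I2 EX, I3 RO
c7: I2 WR R2, I3 EX
c8: I3 WR R1, I4→SHIFT
c9: I4 RO, I5→MUL
c10: I4 EX, I5 RO
c11: I4 WR R4
c16: I5 EX
c17: I5 WR R0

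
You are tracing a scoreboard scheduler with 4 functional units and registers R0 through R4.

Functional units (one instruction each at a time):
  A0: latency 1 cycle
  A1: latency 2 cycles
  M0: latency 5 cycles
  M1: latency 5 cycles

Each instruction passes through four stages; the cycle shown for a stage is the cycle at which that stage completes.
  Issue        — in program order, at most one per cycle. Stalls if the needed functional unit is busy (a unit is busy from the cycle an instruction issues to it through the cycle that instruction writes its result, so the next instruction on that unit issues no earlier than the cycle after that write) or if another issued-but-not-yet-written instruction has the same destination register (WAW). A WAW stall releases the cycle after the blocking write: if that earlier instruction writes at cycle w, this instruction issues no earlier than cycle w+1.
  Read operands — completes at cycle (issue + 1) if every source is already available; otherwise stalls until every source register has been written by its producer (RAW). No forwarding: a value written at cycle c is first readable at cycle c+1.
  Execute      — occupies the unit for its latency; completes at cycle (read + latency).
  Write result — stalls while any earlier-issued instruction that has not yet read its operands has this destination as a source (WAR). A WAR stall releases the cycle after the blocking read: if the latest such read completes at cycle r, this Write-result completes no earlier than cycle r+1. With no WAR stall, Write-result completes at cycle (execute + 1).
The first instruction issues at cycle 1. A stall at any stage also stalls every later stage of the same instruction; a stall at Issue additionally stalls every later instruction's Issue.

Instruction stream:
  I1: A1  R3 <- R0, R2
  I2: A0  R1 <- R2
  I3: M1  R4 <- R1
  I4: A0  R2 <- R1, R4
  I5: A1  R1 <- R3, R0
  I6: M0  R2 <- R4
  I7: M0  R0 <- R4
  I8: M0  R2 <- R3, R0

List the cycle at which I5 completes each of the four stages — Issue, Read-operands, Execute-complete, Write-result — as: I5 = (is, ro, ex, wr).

I5 = (7, 8, 10, 14)

t=1  I1→A1
t=2  I1 RO · I2→A0
t=3  I2 RO · I3→M1
t=4  I1 EX · I2 EX
t=5  I1 WR R3 · I2 WR R1
t=6  I3 RO · I4→A0
t=7  I5→A1
t=8  I5 RO
t=10  I5 EX
t=11  I3 EX
t=12  I3 WR R4
t=13  I4 RO
t=14  I4 EX · I5 WR R1
t=15  I4 WR R2
t=16  I6→M0
t=17  I6 RO
t=22  I6 EX
t=23  I6 WR R2
t=24  I7→M0
t=25  I7 RO
t=30  I7 EX
t=31  I7 WR R0
t=32  I8→M0
t=33  I8 RO
t=38  I8 EX
t=39  I8 WR R2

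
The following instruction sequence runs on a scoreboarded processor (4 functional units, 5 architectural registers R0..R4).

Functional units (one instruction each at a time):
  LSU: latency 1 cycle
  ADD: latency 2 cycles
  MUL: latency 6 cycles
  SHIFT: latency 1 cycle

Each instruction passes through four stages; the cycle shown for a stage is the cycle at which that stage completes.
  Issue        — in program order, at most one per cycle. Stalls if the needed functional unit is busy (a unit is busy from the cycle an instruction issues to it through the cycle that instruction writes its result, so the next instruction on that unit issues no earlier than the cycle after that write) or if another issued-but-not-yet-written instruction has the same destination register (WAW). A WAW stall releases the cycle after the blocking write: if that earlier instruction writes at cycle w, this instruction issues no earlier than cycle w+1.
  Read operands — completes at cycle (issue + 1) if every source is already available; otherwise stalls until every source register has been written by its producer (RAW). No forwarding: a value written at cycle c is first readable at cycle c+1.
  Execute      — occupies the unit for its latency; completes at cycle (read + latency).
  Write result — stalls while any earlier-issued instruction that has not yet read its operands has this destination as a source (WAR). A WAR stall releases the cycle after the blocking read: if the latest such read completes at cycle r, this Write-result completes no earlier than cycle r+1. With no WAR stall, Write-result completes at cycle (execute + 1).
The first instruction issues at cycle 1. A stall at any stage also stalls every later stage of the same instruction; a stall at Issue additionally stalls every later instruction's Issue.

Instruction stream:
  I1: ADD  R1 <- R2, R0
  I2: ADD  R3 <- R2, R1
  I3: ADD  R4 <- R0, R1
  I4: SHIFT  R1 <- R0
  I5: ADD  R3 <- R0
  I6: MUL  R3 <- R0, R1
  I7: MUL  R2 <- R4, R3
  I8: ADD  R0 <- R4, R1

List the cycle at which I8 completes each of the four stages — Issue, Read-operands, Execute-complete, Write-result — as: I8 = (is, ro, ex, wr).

1) issue 1, read 2, done 4, write 5
2) issue 6, read 7, done 9, write 10  <struct: ADD busy until I1 writes@5>
3) issue 11, read 12, done 14, write 15  <struct: ADD busy until I2 writes@10>
4) issue 12, read 13, done 14, write 15
5) issue 16, read 17, done 19, write 20  <struct: ADD busy until I3 writes@15>
6) issue 21, read 22, done 28, write 29  <WAW R3: wait I5 write@20>
7) issue 30, read 31, done 37, write 38  <struct: MUL busy until I6 writes@29>
8) issue 31, read 32, done 34, write 35

I8 = (31, 32, 34, 35)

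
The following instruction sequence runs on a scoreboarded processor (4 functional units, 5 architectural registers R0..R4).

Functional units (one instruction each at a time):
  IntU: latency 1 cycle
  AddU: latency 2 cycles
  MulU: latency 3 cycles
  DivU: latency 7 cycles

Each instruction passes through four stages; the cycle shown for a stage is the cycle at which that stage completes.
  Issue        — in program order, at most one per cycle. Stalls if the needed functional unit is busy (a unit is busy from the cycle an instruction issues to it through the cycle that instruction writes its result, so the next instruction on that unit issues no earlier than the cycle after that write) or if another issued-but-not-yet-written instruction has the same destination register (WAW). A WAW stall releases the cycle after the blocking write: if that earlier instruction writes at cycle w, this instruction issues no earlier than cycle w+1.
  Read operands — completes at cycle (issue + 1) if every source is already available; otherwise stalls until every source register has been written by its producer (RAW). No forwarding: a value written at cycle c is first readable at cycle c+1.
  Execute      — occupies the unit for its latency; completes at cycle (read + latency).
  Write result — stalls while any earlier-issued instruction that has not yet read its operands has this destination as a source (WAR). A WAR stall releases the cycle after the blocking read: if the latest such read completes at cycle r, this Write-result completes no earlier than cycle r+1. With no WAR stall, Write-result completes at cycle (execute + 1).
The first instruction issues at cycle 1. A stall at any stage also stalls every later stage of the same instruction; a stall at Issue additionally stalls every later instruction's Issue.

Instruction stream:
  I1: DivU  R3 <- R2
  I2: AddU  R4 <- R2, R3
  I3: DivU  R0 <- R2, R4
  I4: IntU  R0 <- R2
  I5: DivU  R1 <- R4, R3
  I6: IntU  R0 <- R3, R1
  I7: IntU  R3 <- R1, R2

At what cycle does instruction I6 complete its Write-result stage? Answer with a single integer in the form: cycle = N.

cycle 1: issue I1 (DivU)
cycle 2: I1 read-ops | issue I2 (AddU)
cycle 9: I1 finished on DivU
cycle 10: I1→R3
cycle 11: I2 read-ops | issue I3 (DivU)
cycle 13: I2 finished on AddU
cycle 14: I2→R4
cycle 15: I3 read-ops
cycle 22: I3 finished on DivU
cycle 23: I3→R0
cycle 24: issue I4 (IntU)
cycle 25: I4 read-ops | issue I5 (DivU)
cycle 26: I4 finished on IntU | I5 read-ops
cycle 27: I4→R0
cycle 28: issue I6 (IntU)
cycle 33: I5 finished on DivU
cycle 34: I5→R1
cycle 35: I6 read-ops
cycle 36: I6 finished on IntU
cycle 37: I6→R0
cycle 38: issue I7 (IntU)
cycle 39: I7 read-ops
cycle 40: I7 finished on IntU
cycle 41: I7→R3

cycle = 37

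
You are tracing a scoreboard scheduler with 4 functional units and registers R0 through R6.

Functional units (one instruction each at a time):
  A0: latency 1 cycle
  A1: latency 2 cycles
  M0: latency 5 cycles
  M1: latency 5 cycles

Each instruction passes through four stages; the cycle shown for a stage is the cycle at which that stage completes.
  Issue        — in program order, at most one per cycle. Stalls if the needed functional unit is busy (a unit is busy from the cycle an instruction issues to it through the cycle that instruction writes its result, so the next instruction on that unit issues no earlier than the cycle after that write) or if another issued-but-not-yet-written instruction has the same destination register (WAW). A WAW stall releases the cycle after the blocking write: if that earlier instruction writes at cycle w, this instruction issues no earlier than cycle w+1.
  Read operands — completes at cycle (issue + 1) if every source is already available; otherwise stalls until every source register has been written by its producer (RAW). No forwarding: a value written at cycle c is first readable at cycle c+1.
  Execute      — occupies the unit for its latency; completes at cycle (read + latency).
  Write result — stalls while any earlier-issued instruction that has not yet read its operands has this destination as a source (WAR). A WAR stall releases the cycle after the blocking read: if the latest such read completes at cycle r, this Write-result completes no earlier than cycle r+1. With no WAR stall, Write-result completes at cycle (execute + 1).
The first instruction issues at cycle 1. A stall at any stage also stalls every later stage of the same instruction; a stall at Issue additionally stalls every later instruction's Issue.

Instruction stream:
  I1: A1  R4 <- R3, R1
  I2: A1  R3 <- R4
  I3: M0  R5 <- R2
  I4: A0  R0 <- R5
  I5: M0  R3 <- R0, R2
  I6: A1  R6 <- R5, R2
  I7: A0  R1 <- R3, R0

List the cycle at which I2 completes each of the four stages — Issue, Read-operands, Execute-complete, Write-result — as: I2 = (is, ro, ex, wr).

t=1  I1→A1
t=2  I1 RO
t=4  I1 EX
t=5  I1 WR R4
t=6  I2→A1
t=7  I2 RO | I3→M0
t=8  I3 RO | I4→A0
t=9  I2 EX
t=10  I2 WR R3
t=13  I3 EX
t=14  I3 WR R5
t=15  I4 RO | I5→M0
t=16  I4 EX | I6→A1
t=17  I4 WR R0 | I6 RO
t=18  I5 RO | I7→A0
t=19  I6 EX
t=20  I6 WR R6
t=23  I5 EX
t=24  I5 WR R3
t=25  I7 RO
t=26  I7 EX
t=27  I7 WR R1

I2 = (6, 7, 9, 10)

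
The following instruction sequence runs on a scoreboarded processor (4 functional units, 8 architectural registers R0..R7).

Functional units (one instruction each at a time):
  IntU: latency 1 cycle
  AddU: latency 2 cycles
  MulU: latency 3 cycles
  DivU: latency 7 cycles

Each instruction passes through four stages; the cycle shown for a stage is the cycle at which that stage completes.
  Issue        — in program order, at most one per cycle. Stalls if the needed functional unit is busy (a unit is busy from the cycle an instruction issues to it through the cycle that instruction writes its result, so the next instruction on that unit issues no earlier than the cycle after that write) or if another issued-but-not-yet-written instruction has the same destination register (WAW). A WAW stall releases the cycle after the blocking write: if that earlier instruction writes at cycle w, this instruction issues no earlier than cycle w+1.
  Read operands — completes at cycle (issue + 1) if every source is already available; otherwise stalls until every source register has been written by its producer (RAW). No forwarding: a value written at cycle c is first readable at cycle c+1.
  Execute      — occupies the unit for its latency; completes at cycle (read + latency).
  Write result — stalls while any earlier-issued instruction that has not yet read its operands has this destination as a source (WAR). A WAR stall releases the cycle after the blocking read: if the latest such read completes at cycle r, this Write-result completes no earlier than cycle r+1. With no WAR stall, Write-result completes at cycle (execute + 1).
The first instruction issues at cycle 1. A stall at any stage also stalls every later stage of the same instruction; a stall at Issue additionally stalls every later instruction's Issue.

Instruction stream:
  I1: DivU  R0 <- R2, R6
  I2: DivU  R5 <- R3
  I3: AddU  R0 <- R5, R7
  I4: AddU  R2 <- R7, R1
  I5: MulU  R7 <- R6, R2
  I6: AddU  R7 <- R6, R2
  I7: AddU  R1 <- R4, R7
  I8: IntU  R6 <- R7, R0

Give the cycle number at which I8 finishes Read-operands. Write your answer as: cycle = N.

cycle = 42

[1] issue I1 (DivU)
[2] I1 read-ops
[9] I1 finished on DivU
[10] I1→R0
[11] issue I2 (DivU)
[12] I2 read-ops | issue I3 (AddU)
[19] I2 finished on DivU
[20] I2→R5
[21] I3 read-ops
[23] I3 finished on AddU
[24] I3→R0
[25] issue I4 (AddU)
[26] I4 read-ops | issue I5 (MulU)
[28] I4 finished on AddU
[29] I4→R2
[30] I5 read-ops
[33] I5 finished on MulU
[34] I5→R7
[35] issue I6 (AddU)
[36] I6 read-ops
[38] I6 finished on AddU
[39] I6→R7
[40] issue I7 (AddU)
[41] I7 read-ops | issue I8 (IntU)
[42] I8 read-ops
[43] I7 finished on AddU | I8 finished on IntU
[44] I7→R1 | I8→R6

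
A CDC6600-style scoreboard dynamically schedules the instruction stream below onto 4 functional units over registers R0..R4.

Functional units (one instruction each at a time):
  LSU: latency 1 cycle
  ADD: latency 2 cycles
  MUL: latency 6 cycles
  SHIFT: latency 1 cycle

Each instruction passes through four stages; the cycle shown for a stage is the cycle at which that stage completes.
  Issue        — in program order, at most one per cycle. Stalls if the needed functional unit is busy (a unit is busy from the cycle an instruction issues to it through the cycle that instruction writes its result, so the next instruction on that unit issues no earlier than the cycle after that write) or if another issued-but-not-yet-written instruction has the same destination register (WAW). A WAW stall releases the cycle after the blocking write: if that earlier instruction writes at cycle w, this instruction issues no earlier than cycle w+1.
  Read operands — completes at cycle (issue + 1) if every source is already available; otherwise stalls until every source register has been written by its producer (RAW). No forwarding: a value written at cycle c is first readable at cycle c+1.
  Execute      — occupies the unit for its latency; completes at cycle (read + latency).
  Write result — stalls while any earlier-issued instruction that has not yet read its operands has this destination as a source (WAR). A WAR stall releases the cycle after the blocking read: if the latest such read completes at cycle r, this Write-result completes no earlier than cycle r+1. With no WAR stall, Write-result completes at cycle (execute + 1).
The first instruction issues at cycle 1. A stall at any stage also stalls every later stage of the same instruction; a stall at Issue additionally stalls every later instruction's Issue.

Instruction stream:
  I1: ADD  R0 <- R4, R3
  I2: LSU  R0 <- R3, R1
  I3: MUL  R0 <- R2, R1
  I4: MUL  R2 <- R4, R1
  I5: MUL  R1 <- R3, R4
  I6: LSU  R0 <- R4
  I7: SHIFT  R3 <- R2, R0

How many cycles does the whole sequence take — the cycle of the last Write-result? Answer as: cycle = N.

cycle = 36

1) issue 1, read 2, done 4, write 5
2) issue 6, read 7, done 8, write 9  <WAW R0: wait I1 write@5>
3) issue 10, read 11, done 17, write 18  <WAW R0: wait I2 write@9>
4) issue 19, read 20, done 26, write 27  <struct: MUL busy until I3 writes@18>
5) issue 28, read 29, done 35, write 36  <struct: MUL busy until I4 writes@27>
6) issue 29, read 30, done 31, write 32
7) issue 30, read 33, done 34, write 35  <RAW R0: wait I6 write@32>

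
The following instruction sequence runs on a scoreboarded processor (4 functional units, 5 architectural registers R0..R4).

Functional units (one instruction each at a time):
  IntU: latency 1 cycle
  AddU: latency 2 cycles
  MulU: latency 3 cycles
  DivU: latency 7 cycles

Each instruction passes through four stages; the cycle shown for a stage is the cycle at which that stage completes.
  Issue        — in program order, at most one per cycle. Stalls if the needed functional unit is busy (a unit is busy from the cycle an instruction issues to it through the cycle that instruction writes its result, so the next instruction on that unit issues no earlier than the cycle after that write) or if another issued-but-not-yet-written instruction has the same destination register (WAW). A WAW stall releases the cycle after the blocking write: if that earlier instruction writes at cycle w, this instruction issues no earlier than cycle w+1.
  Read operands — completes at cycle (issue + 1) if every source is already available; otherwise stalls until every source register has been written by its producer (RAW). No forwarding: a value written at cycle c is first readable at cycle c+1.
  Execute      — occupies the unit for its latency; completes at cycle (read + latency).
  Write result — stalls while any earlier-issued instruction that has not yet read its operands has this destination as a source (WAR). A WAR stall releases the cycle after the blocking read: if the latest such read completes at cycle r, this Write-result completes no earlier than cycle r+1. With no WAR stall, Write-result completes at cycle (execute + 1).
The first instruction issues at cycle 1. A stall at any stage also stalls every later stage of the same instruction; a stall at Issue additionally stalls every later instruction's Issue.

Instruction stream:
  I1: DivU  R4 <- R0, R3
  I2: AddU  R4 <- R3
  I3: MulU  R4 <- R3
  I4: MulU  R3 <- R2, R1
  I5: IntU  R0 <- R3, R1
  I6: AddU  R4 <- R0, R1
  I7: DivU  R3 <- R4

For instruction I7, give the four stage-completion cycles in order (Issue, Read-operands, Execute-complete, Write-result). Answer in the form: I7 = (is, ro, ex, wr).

I7 = (28, 35, 42, 43)

cycle 1: I1 dispatched to DivU
cycle 2: I1 operands ready
cycle 9: I1 complete
cycle 10: R4←I1
cycle 11: I2 dispatched to AddU
cycle 12: I2 operands ready
cycle 14: I2 complete
cycle 15: R4←I2
cycle 16: I3 dispatched to MulU
cycle 17: I3 operands ready
cycle 20: I3 complete
cycle 21: R4←I3
cycle 22: I4 dispatched to MulU
cycle 23: I4 operands ready · I5 dispatched to IntU
cycle 24: I6 dispatched to AddU
cycle 26: I4 complete
cycle 27: R3←I4
cycle 28: I5 operands ready · I7 dispatched to DivU
cycle 29: I5 complete
cycle 30: R0←I5
cycle 31: I6 operands ready
cycle 33: I6 complete
cycle 34: R4←I6
cycle 35: I7 operands ready
cycle 42: I7 complete
cycle 43: R3←I7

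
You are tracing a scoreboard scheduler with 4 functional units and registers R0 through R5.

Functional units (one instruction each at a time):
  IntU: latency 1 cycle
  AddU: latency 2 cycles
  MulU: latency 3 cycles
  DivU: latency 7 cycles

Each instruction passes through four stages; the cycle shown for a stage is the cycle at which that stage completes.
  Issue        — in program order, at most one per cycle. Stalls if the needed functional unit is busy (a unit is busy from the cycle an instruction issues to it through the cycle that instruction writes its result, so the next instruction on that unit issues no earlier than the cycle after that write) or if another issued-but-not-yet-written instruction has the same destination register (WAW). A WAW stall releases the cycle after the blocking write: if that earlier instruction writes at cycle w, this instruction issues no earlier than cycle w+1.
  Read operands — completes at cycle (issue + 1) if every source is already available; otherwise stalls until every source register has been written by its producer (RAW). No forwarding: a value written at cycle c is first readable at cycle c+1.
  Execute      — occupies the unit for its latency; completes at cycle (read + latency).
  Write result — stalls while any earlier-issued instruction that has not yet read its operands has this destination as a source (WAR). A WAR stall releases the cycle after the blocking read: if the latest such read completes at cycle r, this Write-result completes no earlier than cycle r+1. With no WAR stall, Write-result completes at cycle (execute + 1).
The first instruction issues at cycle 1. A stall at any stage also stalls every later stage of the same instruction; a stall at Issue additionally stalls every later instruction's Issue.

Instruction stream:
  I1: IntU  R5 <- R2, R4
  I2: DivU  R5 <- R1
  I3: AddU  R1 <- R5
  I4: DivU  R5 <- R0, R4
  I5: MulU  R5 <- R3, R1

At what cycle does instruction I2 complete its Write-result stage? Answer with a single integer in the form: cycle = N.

cycle = 14

I1  is:1  ro:2  ex:3  wr:4
I2  is:5  ro:6  ex:13  wr:14  — WAW R5: wait I1 write@4
I3  is:6  ro:15  ex:17  wr:18  — RAW R5: wait I2 write@14
I4  is:15  ro:16  ex:23  wr:24  — struct: DivU busy until I2 writes@14
I5  is:25  ro:26  ex:29  wr:30  — WAW R5: wait I4 write@24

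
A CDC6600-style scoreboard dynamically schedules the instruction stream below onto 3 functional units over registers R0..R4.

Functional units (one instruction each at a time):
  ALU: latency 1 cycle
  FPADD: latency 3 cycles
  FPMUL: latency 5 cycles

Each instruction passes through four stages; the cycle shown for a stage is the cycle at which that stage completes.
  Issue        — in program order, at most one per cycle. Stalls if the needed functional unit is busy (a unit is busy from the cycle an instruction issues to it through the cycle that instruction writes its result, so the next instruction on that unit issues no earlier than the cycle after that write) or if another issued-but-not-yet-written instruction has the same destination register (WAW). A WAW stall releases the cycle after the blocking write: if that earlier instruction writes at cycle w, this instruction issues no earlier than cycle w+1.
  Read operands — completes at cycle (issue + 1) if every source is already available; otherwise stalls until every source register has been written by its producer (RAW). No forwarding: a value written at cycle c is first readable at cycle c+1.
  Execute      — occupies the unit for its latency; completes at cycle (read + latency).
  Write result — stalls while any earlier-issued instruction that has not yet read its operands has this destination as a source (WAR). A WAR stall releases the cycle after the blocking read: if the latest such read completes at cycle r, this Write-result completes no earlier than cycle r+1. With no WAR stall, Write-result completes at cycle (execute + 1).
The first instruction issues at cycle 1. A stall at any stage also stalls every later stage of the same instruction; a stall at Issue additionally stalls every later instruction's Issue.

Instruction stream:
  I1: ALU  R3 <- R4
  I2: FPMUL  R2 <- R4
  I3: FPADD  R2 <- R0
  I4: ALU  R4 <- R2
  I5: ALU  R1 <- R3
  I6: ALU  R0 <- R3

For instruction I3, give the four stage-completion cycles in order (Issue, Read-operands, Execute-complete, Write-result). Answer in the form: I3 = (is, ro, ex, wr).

t=1  I1 dispatched to ALU
t=2  I1 operands ready · I2 dispatched to FPMUL
t=3  I1 complete · I2 operands ready
t=4  R3←I1
t=8  I2 complete
t=9  R2←I2
t=10  I3 dispatched to FPADD
t=11  I3 operands ready · I4 dispatched to ALU
t=14  I3 complete
t=15  R2←I3
t=16  I4 operands ready
t=17  I4 complete
t=18  R4←I4
t=19  I5 dispatched to ALU
t=20  I5 operands ready
t=21  I5 complete
t=22  R1←I5
t=23  I6 dispatched to ALU
t=24  I6 operands ready
t=25  I6 complete
t=26  R0←I6

I3 = (10, 11, 14, 15)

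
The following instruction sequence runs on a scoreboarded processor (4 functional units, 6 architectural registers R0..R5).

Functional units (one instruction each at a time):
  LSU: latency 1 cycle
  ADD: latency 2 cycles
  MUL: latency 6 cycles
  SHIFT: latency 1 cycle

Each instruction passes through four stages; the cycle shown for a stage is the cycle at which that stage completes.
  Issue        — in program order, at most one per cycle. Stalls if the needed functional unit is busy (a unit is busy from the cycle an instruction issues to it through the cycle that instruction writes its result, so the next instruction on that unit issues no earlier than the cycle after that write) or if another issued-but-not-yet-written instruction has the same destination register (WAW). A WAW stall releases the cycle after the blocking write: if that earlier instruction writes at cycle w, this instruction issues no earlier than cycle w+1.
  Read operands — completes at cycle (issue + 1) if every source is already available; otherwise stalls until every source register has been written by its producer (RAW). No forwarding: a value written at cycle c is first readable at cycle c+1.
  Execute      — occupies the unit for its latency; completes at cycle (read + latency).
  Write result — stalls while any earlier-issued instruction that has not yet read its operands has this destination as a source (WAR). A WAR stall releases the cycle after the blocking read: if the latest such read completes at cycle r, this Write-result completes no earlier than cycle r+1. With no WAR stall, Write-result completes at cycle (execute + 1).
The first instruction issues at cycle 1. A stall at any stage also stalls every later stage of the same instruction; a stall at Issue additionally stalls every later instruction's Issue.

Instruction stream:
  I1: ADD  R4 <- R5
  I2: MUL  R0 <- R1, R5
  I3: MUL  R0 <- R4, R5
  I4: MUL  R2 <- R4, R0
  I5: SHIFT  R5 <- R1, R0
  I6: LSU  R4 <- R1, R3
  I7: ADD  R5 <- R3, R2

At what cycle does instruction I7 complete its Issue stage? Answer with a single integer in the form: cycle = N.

1) issue 1, read 2, done 4, write 5
2) issue 2, read 3, done 9, write 10
3) issue 11, read 12, done 18, write 19  <struct: MUL busy until I2 writes@10>
4) issue 20, read 21, done 27, write 28  <struct: MUL busy until I3 writes@19>
5) issue 21, read 22, done 23, write 24
6) issue 22, read 23, done 24, write 25
7) issue 25, read 29, done 31, write 32  <WAW R5: wait I5 write@24 / RAW R2: wait I4 write@28>

cycle = 25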